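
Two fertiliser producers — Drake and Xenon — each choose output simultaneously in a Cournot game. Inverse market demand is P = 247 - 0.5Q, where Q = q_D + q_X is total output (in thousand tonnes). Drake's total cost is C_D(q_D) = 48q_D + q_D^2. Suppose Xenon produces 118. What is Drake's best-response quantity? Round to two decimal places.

46.67

With the rival's output fixed at 118, Drake's profit is π_D = (247 - (1/2)·118 - (1/2)q_D)q_D - (48q_D + q_D²) = (188 - (1/2)q_D)q_D - (48q_D + q_D²).
∂π_D/∂q_D = 140 - 3q_D = 0, so q_D = 140/3.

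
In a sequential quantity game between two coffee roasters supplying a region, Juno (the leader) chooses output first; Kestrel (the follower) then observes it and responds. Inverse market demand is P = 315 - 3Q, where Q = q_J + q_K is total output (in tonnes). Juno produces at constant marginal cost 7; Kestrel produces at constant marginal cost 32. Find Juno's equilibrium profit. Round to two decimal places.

The follower Kestrel best-responds to any q_J: π_K = (315 - 3Q)q_K - 32q_K.
Setting the follower's marginal profit to zero, 283 - 3q_J - 6q_K = 0, i.e. q_K = (283 - 3q_J)/6.
Juno substitutes q_K(q_J) into its own profit: π_J = q_J(315 - 3q_J - (283 - 3q_J)/2) - 7q_J = (347/2 - (3/2)q_J)q_J - 7q_J.
Maximising: ∂π_J/∂q_J = 333/2 - 3q_J = 0, giving q_J = 111/2.
Then q_K = (283 - 3·(111/2))/6 = 233/12.
Price P = 315 - 3·(899/12) = 361/4.
Juno's profit: (361/4 - 7)·(111/2) = 4620.3750.

4620.38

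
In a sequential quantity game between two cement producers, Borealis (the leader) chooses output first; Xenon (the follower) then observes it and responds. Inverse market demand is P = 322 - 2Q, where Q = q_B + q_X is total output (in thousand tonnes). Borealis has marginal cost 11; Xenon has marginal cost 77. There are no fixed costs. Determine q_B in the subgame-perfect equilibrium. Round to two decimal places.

The follower Xenon best-responds to any q_B: π_X = (322 - 2Q)q_X - 77q_X.
∂π_X/∂q_X = 245 - 2q_B - 4q_X = 0 gives the reaction function q_X = (245 - 2q_B)/4.
Borealis substitutes q_X(q_B) into its own profit: π_B = q_B(322 - 2q_B - (245 - 2q_B)/2) - 11q_B = (399/2 - q_B)q_B - 11q_B.
The leader's first-order condition 377/2 - 2q_B = 0 yields q_B = 377/4.
Then q_X = (245 - 2·(377/4))/4 = 113/8.

94.25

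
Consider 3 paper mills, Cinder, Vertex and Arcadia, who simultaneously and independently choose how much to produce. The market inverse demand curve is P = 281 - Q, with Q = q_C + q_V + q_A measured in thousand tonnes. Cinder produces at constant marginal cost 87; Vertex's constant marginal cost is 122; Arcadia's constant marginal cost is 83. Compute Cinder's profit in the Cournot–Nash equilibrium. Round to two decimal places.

Cinder's profit: π_C = (281 - Q)q_C - (87q_C). Setting ∂π_C/∂q_C = 0: 194 - 2q_C - (q_V + q_A) = 0.
Vertex's profit: π_V = (281 - Q)q_V - (122q_V). Setting ∂π_V/∂q_V = 0: 159 - 2q_V - (q_C + q_A) = 0.
Arcadia's profit: π_A = (281 - Q)q_A - (83q_A). Setting ∂π_A/∂q_A = 0: 198 - 2q_A - (q_C + q_V) = 0.
Adding the 3 conditions: 551 − 2Q − 2Q = 0, i.e. Q = 551/4.
Back-substituting: q_C = (194 − 551/4) = 225/4, q_V = (159 − 551/4) = 85/4, q_A = (198 − 551/4) = 241/4.
Price P = 281 - 551/4 = 573/4.
Cinder's profit: (573/4 - 87)·(225/4) = 3164.0625.

3164.06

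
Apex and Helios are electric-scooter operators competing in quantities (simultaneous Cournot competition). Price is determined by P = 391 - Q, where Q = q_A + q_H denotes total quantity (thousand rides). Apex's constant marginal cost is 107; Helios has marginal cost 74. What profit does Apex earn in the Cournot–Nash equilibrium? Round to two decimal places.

7000.11

Apex's profit: π_A = (391 - Q)q_A - (107q_A). Setting ∂π_A/∂q_A = 0: 284 - 2q_A - (q_H) = 0.
Helios's profit: π_H = (391 - Q)q_H - (74q_H). Setting ∂π_H/∂q_H = 0: 317 - 2q_H - (q_A) = 0.
Best responses: q_A = (284 - q_H)/2, q_H = (317 - q_A)/2.
Substituting one into the other gives q_A = 251/3 and q_H = 350/3.
Price P = 391 - 601/3 = 572/3.
Apex's profit: (572/3 - 107)·(251/3) = 7000.1111.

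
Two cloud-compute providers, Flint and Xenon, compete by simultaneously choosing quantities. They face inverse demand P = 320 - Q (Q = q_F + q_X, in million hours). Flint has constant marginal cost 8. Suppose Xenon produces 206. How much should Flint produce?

With the rival's output fixed at 206, Flint's profit is π_F = (320 - 206 - q_F)q_F - (8q_F) = (114 - q_F)q_F - (8q_F).
∂π_F/∂q_F = 106 - 2q_F = 0, so q_F = 53.

53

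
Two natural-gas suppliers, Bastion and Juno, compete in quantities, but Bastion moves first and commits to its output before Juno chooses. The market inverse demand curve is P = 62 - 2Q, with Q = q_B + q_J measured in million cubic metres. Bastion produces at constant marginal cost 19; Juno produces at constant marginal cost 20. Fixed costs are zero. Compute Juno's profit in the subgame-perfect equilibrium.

50

Solve by backward induction. Given q_B, the follower Juno maximises π_J = (62 - 2q_B - 2q_J)q_J - 20q_J.
∂π_J/∂q_J = 42 - 2q_B - 4q_J = 0 gives the reaction function q_J = (42 - 2q_B)/4.
The leader anticipates this reaction. Substituting into P = 62 - 2Q gives P = 41 - q_B, so π_B = (41 - q_B)q_B - 19q_B.
The leader's first-order condition 22 - 2q_B = 0 yields q_B = 11.
Then q_J = (42 - 2·11)/4 = 5.
Price P = 62 - 2·16 = 30.
Juno's profit: (30 - 20)·5 = 50.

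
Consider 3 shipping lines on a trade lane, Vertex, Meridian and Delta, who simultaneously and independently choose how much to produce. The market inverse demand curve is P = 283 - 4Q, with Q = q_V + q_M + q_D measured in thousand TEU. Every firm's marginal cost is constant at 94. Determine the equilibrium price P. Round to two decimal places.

Each firm earns π_i = (283 - 4Q)q_i - 94q_i.
First-order condition (treating rivals' output as given): 189 - 8q_i - 4·Σ_{j≠i} q_j = 0.
With identical firms every q_j equals q_i, so Σ_{j≠i} q_j = 2q_i and 189 = 16q_i, giving q_i = 189/16.
Total output Q = 567/16, so price P = 283 - 4·(567/16) = 565/4.

141.25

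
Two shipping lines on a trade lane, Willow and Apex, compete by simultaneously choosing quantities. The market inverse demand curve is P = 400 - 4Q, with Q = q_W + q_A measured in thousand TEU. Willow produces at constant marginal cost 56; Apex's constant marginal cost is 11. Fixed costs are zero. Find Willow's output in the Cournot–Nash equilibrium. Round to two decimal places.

Willow's profit: π_W = (400 - 4Q)q_W - (56q_W). Setting ∂π_W/∂q_W = 0: 344 - 8q_W - 4(q_A) = 0.
Apex's first-order condition: 389 - 8q_A - 4(q_W) = 0.
So q_W = (344 - 4q_A)/8 and q_A = (389 - 4q_W)/8.
Solving the pair: q_W = 299/12, q_A = 217/6.

24.92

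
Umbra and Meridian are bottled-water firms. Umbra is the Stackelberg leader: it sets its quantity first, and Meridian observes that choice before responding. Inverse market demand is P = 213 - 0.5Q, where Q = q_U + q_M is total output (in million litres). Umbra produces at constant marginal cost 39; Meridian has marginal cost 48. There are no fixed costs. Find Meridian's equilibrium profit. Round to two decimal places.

Solve by backward induction. Given q_U, the follower Meridian maximises π_M = (213 - (1/2)q_U - (1/2)q_M)q_M - 48q_M.
Setting the follower's marginal profit to zero, 165 - (1/2)q_U - q_M = 0, i.e. q_M = (165 - (1/2)q_U).
The leader anticipates this reaction. Substituting into P = 213 - 0.5Q gives P = 261/2 - (1/4)q_U, so π_U = (261/2 - (1/4)q_U)q_U - 39q_U.
Maximising: ∂π_U/∂q_U = 183/2 - (1/2)q_U = 0, giving q_U = 183.
Then q_M = (165 - (1/2)·183) = 147/2.
Price P = 213 - (1/2)·(513/2) = 339/4.
Meridian's profit: (339/4 - 48)·(147/2) = 2701.1250.

2701.13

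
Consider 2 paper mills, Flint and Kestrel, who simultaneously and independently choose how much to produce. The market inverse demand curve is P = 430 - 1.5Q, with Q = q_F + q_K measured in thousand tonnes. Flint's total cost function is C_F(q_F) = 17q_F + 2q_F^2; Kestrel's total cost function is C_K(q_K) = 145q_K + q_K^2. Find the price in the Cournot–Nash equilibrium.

Flint's profit: π_F = (430 - 1.5Q)q_F - (17q_F + 2q_F²). Setting ∂π_F/∂q_F = 0: 413 - 7q_F - (3/2)(q_K) = 0.
Kestrel's first-order condition: 285 - 5q_K - (3/2)(q_F) = 0.
So q_F = (413 - (3/2)q_K)/7 and q_K = (285 - (3/2)q_F)/5.
Solving the pair: q_F = 50, q_K = 42.
Total output Q = 92, so price P = 430 - (3/2)·92 = 292.

292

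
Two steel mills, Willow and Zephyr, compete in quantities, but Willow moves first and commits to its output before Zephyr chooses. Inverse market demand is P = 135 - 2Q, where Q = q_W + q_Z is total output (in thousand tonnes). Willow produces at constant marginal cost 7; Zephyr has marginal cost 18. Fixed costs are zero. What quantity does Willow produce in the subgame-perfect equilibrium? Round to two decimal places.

34.75

Solve by backward induction. Given q_W, the follower Zephyr maximises π_Z = (135 - 2q_W - 2q_Z)q_Z - 18q_Z.
∂π_Z/∂q_Z = 117 - 2q_W - 4q_Z = 0 gives the reaction function q_Z = (117 - 2q_W)/4.
The leader anticipates this reaction. Substituting into P = 135 - 2Q gives P = 153/2 - q_W, so π_W = (153/2 - q_W)q_W - 7q_W.
Maximising: ∂π_W/∂q_W = 139/2 - 2q_W = 0, giving q_W = 139/4.
Then q_Z = (117 - 2·(139/4))/4 = 95/8.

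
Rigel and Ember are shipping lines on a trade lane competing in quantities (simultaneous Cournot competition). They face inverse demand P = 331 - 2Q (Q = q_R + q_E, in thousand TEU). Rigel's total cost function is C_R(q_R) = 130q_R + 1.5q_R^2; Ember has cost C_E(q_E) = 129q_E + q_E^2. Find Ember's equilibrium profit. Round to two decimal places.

Rigel's profit: π_R = (331 - 2Q)q_R - (130q_R + (3/2)q_R²). Setting ∂π_R/∂q_R = 0: 201 - 7q_R - 2(q_E) = 0.
Ember's profit: π_E = (331 - 2Q)q_E - (129q_E + q_E²). Setting ∂π_E/∂q_E = 0: 202 - 6q_E - 2(q_R) = 0.
Rearranging gives the reaction functions q_R = (201 - 2q_E)/7 and q_E = (202 - 2q_R)/6.
Solving the pair: q_R = 401/19, q_E = 506/19.
Price P = 331 - 2·(907/19) = 235.5263.
Ember's profit: 235.5263·(506/19) - 129·(506/19) - (506/19)² = 2127.7230.

2127.72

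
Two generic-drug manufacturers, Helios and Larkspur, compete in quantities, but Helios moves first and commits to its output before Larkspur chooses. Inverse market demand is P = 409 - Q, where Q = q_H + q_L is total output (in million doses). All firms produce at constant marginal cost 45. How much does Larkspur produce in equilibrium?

The follower Larkspur best-responds to any q_H: π_L = (409 - Q)q_L - 45q_L.
Follower FOC: 364 - q_H - 2q_L = 0, so q_L(q_H) = (364 - q_H)/2.
Helios substitutes q_L(q_H) into its own profit: π_H = q_H(409 - q_H - (364 - q_H)/2) - 45q_H = (227 - (1/2)q_H)q_H - 45q_H.
Leader FOC: 182 - q_H = 0, so q_H = 182.
Then q_L = (364 - 182)/2 = 91.

91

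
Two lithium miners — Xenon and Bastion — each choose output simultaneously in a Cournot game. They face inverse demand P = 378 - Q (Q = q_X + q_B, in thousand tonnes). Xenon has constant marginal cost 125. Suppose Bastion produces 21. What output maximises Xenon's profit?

With the rival's output fixed at 21, Xenon's profit is π_X = (378 - 21 - q_X)q_X - (125q_X) = (357 - q_X)q_X - (125q_X).
∂π_X/∂q_X = 232 - 2q_X = 0, so q_X = 116.

116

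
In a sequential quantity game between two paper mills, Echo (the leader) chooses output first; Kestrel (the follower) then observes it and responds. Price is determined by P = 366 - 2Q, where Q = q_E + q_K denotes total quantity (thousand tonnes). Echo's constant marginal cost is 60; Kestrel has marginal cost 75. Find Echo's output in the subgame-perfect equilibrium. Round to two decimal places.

80.25

Solve by backward induction. Given q_E, the follower Kestrel maximises π_K = (366 - 2q_E - 2q_K)q_K - 75q_K.
Follower FOC: 291 - 2q_E - 4q_K = 0, so q_K(q_E) = (291 - 2q_E)/4.
The leader anticipates this reaction. Substituting into P = 366 - 2Q gives P = 441/2 - q_E, so π_E = (441/2 - q_E)q_E - 60q_E.
Leader FOC: 321/2 - 2q_E = 0, so q_E = 321/4.
Then q_K = (291 - 2·(321/4))/4 = 261/8.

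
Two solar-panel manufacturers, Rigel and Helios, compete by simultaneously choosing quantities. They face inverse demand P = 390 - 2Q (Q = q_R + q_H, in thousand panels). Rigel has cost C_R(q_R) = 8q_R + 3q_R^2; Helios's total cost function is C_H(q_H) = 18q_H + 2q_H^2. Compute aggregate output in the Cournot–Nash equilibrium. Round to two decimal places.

69.32

Rigel's profit: π_R = (390 - 2Q)q_R - (8q_R + 3q_R²). Setting ∂π_R/∂q_R = 0: 382 - 10q_R - 2(q_H) = 0.
Helios's profit: π_H = (390 - 2Q)q_H - (18q_H + 2q_H²). Setting ∂π_H/∂q_H = 0: 372 - 8q_H - 2(q_R) = 0.
Rearranging gives the reaction functions q_R = (382 - 2q_H)/10 and q_H = (372 - 2q_R)/8.
Substituting one into the other gives q_R = 578/19 and q_H = 739/19.
Total output Q = 578/19 + 739/19 = 1317/19.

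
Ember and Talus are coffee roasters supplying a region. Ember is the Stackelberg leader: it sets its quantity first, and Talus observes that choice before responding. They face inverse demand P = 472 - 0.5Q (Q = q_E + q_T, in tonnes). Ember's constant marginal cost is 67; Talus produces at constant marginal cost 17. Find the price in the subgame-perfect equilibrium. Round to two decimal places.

The follower Talus best-responds to any q_E: π_T = (472 - 0.5Q)q_T - 17q_T.
Follower FOC: 455 - (1/2)q_E - q_T = 0, so q_T(q_E) = (455 - (1/2)q_E).
The leader anticipates this reaction. Substituting into P = 472 - 0.5Q gives P = 489/2 - (1/4)q_E, so π_E = (489/2 - (1/4)q_E)q_E - 67q_E.
Maximising: ∂π_E/∂q_E = 355/2 - (1/2)q_E = 0, giving q_E = 355.
Then q_T = (455 - (1/2)·355) = 555/2.
Total output Q = 1265/2, so price P = 472 - (1/2)·(1265/2) = 623/4.

155.75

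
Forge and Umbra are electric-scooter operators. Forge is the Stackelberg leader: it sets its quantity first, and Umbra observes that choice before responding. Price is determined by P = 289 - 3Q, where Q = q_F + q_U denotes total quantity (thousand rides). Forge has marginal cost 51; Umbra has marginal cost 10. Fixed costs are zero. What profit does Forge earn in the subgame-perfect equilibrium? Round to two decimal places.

The follower Umbra best-responds to any q_F: π_U = (289 - 3Q)q_U - 10q_U.
∂π_U/∂q_U = 279 - 3q_F - 6q_U = 0 gives the reaction function q_U = (279 - 3q_F)/6.
Forge substitutes q_U(q_F) into its own profit: π_F = q_F(289 - 3q_F - (279 - 3q_F)/2) - 51q_F = (299/2 - (3/2)q_F)q_F - 51q_F.
Leader FOC: 197/2 - 3q_F = 0, so q_F = 197/6.
Then q_U = (279 - 3·(197/6))/6 = 361/12.
Price P = 289 - 3·(755/12) = 401/4.
Forge's profit: (401/4 - 51)·(197/6) = 1617.0417.

1617.04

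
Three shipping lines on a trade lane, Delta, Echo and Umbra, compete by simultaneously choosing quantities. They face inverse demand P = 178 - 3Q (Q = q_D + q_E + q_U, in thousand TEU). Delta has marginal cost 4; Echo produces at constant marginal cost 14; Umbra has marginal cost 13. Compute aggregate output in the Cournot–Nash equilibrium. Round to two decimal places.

Delta's profit: π_D = (178 - 3Q)q_D - (4q_D). Setting ∂π_D/∂q_D = 0: 174 - 6q_D - 3(q_E + q_U) = 0.
Echo's first-order condition: 164 - 6q_E - 3(q_D + q_U) = 0.
Umbra's first-order condition: 165 - 6q_U - 3(q_D + q_E) = 0.
Summing all 3 equations gives 503 − 12Q = 0, hence Q = 503/12.
Back-substituting: q_D = (174 − 503/4)/3 = 193/12, q_E = (164 − 503/4)/3 = 51/4, q_U = (165 − 503/4)/3 = 157/12.
Total output Q = 193/12 + 51/4 + 157/12 = 503/12.

41.92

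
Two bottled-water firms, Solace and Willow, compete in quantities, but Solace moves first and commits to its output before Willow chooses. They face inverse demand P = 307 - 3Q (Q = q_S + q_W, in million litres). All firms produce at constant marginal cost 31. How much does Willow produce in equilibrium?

23

Solve by backward induction. Given q_S, the follower Willow maximises π_W = (307 - 3q_S - 3q_W)q_W - 31q_W.
Setting the follower's marginal profit to zero, 276 - 3q_S - 6q_W = 0, i.e. q_W = (276 - 3q_S)/6.
The leader anticipates this reaction. Substituting into P = 307 - 3Q gives P = 169 - (3/2)q_S, so π_S = (169 - (3/2)q_S)q_S - 31q_S.
Leader FOC: 138 - 3q_S = 0, so q_S = 46.
Then q_W = (276 - 3·46)/6 = 23.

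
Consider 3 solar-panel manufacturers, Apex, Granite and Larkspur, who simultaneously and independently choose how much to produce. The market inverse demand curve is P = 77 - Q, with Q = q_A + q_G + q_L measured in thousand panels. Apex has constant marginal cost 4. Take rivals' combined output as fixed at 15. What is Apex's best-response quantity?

29

With rivals' combined output fixed at 15, Apex's profit is π_A = (77 - 15 - q_A)q_A - (4q_A) = (62 - q_A)q_A - (4q_A).
∂π_A/∂q_A = 58 - 2q_A = 0, so q_A = 29.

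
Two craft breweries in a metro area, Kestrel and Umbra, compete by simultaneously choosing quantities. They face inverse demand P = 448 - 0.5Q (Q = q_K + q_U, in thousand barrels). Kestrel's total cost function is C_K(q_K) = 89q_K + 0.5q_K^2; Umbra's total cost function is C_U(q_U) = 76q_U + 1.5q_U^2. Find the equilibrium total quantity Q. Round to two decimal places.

234.13

Kestrel's profit: π_K = (448 - 0.5Q)q_K - (89q_K + (1/2)q_K²). Setting ∂π_K/∂q_K = 0: 359 - 2q_K - (1/2)(q_U) = 0.
Umbra's first-order condition: 372 - 4q_U - (1/2)(q_K) = 0.
So q_K = (359 - (1/2)q_U)/2 and q_U = (372 - (1/2)q_K)/4.
Substituting one into the other gives q_K = 161.2903 and q_U = 72.8387.
Total output Q = 161.2903 + 72.8387 = 234.1290.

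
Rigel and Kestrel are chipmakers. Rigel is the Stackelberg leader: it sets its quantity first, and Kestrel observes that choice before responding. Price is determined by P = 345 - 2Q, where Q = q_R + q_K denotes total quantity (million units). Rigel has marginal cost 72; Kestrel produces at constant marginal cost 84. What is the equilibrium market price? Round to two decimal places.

The follower Kestrel best-responds to any q_R: π_K = (345 - 2Q)q_K - 84q_K.
Follower FOC: 261 - 2q_R - 4q_K = 0, so q_K(q_R) = (261 - 2q_R)/4.
Rigel substitutes q_K(q_R) into its own profit: π_R = q_R(345 - 2q_R - (261 - 2q_R)/2) - 72q_R = (429/2 - q_R)q_R - 72q_R.
Leader FOC: 285/2 - 2q_R = 0, so q_R = 285/4.
Then q_K = (261 - 2·(285/4))/4 = 237/8.
Total output Q = 807/8, so price P = 345 - 2·(807/8) = 573/4.

143.25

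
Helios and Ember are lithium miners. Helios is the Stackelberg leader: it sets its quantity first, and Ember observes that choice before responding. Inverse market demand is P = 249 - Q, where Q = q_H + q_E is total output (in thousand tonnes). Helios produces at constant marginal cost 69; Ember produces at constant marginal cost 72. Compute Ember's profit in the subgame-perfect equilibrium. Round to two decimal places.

The follower Ember best-responds to any q_H: π_E = (249 - Q)q_E - 72q_E.
∂π_E/∂q_E = 177 - q_H - 2q_E = 0 gives the reaction function q_E = (177 - q_H)/2.
The leader anticipates this reaction. Substituting into P = 249 - Q gives P = 321/2 - (1/2)q_H, so π_H = (321/2 - (1/2)q_H)q_H - 69q_H.
The leader's first-order condition 183/2 - q_H = 0 yields q_H = 183/2.
Then q_E = (177 - 183/2)/2 = 171/4.
Price P = 249 - 537/4 = 459/4.
Ember's profit: (459/4 - 72)·(171/4) = 1827.5625.

1827.56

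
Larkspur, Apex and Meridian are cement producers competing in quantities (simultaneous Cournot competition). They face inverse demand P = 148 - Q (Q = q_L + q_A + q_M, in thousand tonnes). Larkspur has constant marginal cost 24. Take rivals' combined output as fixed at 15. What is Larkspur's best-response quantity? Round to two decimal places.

54.50

With rivals' combined output fixed at 15, Larkspur's profit is π_L = (148 - 15 - q_L)q_L - (24q_L) = (133 - q_L)q_L - (24q_L).
∂π_L/∂q_L = 109 - 2q_L = 0, so q_L = 109/2.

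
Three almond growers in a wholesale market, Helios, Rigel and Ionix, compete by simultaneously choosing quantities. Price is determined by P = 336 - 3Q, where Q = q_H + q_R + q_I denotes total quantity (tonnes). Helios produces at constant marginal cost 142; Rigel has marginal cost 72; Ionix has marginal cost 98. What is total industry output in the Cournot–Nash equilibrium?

58

Helios's profit: π_H = (336 - 3Q)q_H - (142q_H). Setting ∂π_H/∂q_H = 0: 194 - 6q_H - 3(q_R + q_I) = 0.
Rigel's first-order condition: 264 - 6q_R - 3(q_H + q_I) = 0.
Ionix's first-order condition: 238 - 6q_I - 3(q_H + q_R) = 0.
Adding the 3 first-order conditions: 696 − 12Q = 0, so Q = 58.
Back-substituting: q_H = (194 − 174)/3 = 20/3, q_R = (264 − 174)/3 = 30, q_I = (238 − 174)/3 = 64/3.
Total output Q = 20/3 + 30 + 64/3 = 58.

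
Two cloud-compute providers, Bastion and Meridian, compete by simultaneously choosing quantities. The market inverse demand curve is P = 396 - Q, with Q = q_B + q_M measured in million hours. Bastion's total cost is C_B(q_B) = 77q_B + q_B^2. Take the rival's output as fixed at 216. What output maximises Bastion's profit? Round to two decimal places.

25.75

With the rival's output fixed at 216, Bastion's profit is π_B = (396 - 216 - q_B)q_B - (77q_B + q_B²) = (180 - q_B)q_B - (77q_B + q_B²).
∂π_B/∂q_B = 103 - 4q_B = 0, so q_B = 103/4.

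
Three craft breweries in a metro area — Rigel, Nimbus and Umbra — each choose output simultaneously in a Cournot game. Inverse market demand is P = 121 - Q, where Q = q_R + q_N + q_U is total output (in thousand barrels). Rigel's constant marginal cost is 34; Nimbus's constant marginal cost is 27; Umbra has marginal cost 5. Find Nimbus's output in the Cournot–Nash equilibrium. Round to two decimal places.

Rigel's profit: π_R = (121 - Q)q_R - (34q_R). Setting ∂π_R/∂q_R = 0: 87 - 2q_R - (q_N + q_U) = 0.
Nimbus's first-order condition: 94 - 2q_N - (q_R + q_U) = 0.
Umbra's first-order condition: 116 - 2q_U - (q_R + q_N) = 0.
Adding the 3 conditions: 297 − 2Q − 2Q = 0, i.e. Q = 297/4.
Back-substituting: q_R = (87 − 297/4) = 51/4, q_N = (94 − 297/4) = 79/4, q_U = (116 − 297/4) = 167/4.

19.75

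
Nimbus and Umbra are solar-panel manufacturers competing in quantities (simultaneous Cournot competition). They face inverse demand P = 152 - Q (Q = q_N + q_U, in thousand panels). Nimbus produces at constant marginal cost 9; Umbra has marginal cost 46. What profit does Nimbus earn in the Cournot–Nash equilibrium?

Nimbus's profit: π_N = (152 - Q)q_N - (9q_N). Setting ∂π_N/∂q_N = 0: 143 - 2q_N - (q_U) = 0.
Umbra's first-order condition: 106 - 2q_U - (q_N) = 0.
So q_N = (143 - q_U)/2 and q_U = (106 - q_N)/2.
Solving the pair: q_N = 60, q_U = 23.
Price P = 152 - 83 = 69.
Nimbus's profit: (69 - 9)·60 = 3600.

3600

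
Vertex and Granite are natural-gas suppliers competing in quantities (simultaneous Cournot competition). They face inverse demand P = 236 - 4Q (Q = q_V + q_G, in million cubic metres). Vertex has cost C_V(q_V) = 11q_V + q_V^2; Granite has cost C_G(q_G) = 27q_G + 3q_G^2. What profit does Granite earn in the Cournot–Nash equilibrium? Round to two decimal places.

644.69

Vertex's profit: π_V = (236 - 4Q)q_V - (11q_V + q_V²). Setting ∂π_V/∂q_V = 0: 225 - 10q_V - 4(q_G) = 0.
Granite's first-order condition: 209 - 14q_G - 4(q_V) = 0.
Rearranging gives the reaction functions q_V = (225 - 4q_G)/10 and q_G = (209 - 4q_V)/14.
Solving the pair: q_V = 1157/62, q_G = 595/62.
Price P = 236 - 4·(876/31) = 122.9677.
Granite's profit: 122.9677·(595/62) - 27·(595/62) - 3(595/62)² = 644.6865.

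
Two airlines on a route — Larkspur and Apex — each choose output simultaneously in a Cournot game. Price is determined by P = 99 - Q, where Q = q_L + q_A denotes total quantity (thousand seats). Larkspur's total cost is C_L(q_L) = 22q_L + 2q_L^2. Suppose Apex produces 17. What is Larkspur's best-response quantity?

10

With the rival's output fixed at 17, Larkspur's profit is π_L = (99 - 17 - q_L)q_L - (22q_L + 2q_L²) = (82 - q_L)q_L - (22q_L + 2q_L²).
∂π_L/∂q_L = 60 - 6q_L = 0, so q_L = 10.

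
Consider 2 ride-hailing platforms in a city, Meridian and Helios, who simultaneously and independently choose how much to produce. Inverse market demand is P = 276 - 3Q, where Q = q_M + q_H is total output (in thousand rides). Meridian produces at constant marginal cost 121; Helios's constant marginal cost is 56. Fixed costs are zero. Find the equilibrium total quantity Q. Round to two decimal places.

Meridian's profit: π_M = (276 - 3Q)q_M - (121q_M). Setting ∂π_M/∂q_M = 0: 155 - 6q_M - 3(q_H) = 0.
Helios's profit: π_H = (276 - 3Q)q_H - (56q_H). Setting ∂π_H/∂q_H = 0: 220 - 6q_H - 3(q_M) = 0.
So q_M = (155 - 3q_H)/6 and q_H = (220 - 3q_M)/6.
Substituting one into the other gives q_M = 10 and q_H = 95/3.
Total output Q = 10 + 95/3 = 125/3.

41.67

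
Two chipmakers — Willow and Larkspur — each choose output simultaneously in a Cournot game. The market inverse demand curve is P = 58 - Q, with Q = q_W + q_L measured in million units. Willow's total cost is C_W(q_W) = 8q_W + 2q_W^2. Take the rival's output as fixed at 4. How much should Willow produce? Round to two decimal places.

With the rival's output fixed at 4, Willow's profit is π_W = (58 - 4 - q_W)q_W - (8q_W + 2q_W²) = (54 - q_W)q_W - (8q_W + 2q_W²).
∂π_W/∂q_W = 46 - 6q_W = 0, so q_W = 23/3.

7.67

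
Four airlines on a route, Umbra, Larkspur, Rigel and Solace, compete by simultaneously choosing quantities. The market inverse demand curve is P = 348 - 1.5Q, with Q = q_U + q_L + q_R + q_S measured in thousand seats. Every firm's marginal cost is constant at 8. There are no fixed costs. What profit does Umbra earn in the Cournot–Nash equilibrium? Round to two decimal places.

Each firm earns π_i = (348 - 1.5Q)q_i - 8q_i.
Setting ∂π_i/∂q_i = 0 with rivals' quantities fixed: 340 - 3q_i - (3/2)·Σ_{j≠i} q_j = 0.
With identical firms every q_j equals q_i, so Σ_{j≠i} q_j = 3q_i and 340 = (15/2)q_i, giving q_i = 136/3.
Price P = 348 - (3/2)·(544/3) = 76.
Umbra's profit: (76 - 8)·(136/3) = 3082.6667.

3082.67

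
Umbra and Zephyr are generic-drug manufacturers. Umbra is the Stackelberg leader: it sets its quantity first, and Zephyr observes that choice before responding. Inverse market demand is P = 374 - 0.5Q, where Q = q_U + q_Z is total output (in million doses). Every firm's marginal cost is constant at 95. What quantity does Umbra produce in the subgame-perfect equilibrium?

279

Solve by backward induction. Given q_U, the follower Zephyr maximises π_Z = (374 - (1/2)q_U - (1/2)q_Z)q_Z - 95q_Z.
∂π_Z/∂q_Z = 279 - (1/2)q_U - q_Z = 0 gives the reaction function q_Z = (279 - (1/2)q_U).
The leader anticipates this reaction. Substituting into P = 374 - 0.5Q gives P = 469/2 - (1/4)q_U, so π_U = (469/2 - (1/4)q_U)q_U - 95q_U.
The leader's first-order condition 279/2 - (1/2)q_U = 0 yields q_U = 279.
Then q_Z = (279 - (1/2)·279) = 279/2.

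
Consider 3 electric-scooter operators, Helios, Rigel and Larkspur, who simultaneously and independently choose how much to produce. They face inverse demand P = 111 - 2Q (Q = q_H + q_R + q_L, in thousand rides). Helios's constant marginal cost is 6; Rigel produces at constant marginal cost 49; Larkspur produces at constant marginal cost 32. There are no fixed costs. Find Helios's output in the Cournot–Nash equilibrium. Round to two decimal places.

21.75

Helios's profit: π_H = (111 - 2Q)q_H - (6q_H). Setting ∂π_H/∂q_H = 0: 105 - 4q_H - 2(q_R + q_L) = 0.
Rigel's profit: π_R = (111 - 2Q)q_R - (49q_R). Setting ∂π_R/∂q_R = 0: 62 - 4q_R - 2(q_H + q_L) = 0.
Larkspur's profit: π_L = (111 - 2Q)q_L - (32q_L). Setting ∂π_L/∂q_L = 0: 79 - 4q_L - 2(q_H + q_R) = 0.
Adding the 3 first-order conditions: 246 − 8Q = 0, so Q = 123/4.
Back-substituting: q_H = (105 − 123/2)/2 = 87/4, q_R = (62 − 123/2)/2 = 1/4, q_L = (79 − 123/2)/2 = 35/4.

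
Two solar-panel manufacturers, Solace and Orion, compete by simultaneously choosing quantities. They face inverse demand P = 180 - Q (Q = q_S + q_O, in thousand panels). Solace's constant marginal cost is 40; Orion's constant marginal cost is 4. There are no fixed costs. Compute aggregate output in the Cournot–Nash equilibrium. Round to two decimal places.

Solace's profit: π_S = (180 - Q)q_S - (40q_S). Setting ∂π_S/∂q_S = 0: 140 - 2q_S - (q_O) = 0.
Orion's first-order condition: 176 - 2q_O - (q_S) = 0.
So q_S = (140 - q_O)/2 and q_O = (176 - q_S)/2.
Solving the pair: q_S = 104/3, q_O = 212/3.
Total output Q = 104/3 + 212/3 = 316/3.

105.33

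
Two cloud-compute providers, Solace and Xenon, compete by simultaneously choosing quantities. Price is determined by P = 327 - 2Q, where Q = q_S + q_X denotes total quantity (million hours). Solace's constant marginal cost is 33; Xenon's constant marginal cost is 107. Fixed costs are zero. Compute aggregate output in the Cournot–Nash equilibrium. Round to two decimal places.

Solace's profit: π_S = (327 - 2Q)q_S - (33q_S). Setting ∂π_S/∂q_S = 0: 294 - 4q_S - 2(q_X) = 0.
Xenon's profit: π_X = (327 - 2Q)q_X - (107q_X). Setting ∂π_X/∂q_X = 0: 220 - 4q_X - 2(q_S) = 0.
So q_S = (294 - 2q_X)/4 and q_X = (220 - 2q_S)/4.
Substituting one into the other gives q_S = 184/3 and q_X = 73/3.
Total output Q = 184/3 + 73/3 = 257/3.

85.67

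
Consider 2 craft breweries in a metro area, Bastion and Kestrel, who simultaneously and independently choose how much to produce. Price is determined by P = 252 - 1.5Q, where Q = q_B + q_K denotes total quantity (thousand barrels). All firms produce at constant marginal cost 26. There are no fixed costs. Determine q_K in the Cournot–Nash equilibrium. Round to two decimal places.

50.22

A representative firm's profit is π_i = q_i(252 - 1.5Q) - 26q_i.
First-order condition (treating rivals' output as given): 226 - 3q_i - (3/2)q_j = 0.
By symmetry each firm produces the same amount; substituting q_j = q_i yields q_i = 226/(9/2) = 452/9.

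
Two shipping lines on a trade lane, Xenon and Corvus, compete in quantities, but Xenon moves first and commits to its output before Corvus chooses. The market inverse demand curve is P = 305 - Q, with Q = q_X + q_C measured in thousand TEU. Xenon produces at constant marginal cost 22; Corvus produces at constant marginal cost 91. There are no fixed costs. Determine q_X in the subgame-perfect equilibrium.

176

Solve by backward induction. Given q_X, the follower Corvus maximises π_C = (305 - q_X - q_C)q_C - 91q_C.
Follower FOC: 214 - q_X - 2q_C = 0, so q_C(q_X) = (214 - q_X)/2.
The leader anticipates this reaction. Substituting into P = 305 - Q gives P = 198 - (1/2)q_X, so π_X = (198 - (1/2)q_X)q_X - 22q_X.
Leader FOC: 176 - q_X = 0, so q_X = 176.
Then q_C = (214 - 176)/2 = 19.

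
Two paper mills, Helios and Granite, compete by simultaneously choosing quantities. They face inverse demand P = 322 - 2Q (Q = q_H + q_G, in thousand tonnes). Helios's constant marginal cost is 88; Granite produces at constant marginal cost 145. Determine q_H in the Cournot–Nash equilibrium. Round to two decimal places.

Helios's profit: π_H = (322 - 2Q)q_H - (88q_H). Setting ∂π_H/∂q_H = 0: 234 - 4q_H - 2(q_G) = 0.
Granite's profit: π_G = (322 - 2Q)q_G - (145q_G). Setting ∂π_G/∂q_G = 0: 177 - 4q_G - 2(q_H) = 0.
Best responses: q_H = (234 - 2q_G)/4, q_G = (177 - 2q_H)/4.
Substituting one into the other gives q_H = 97/2 and q_G = 20.

48.50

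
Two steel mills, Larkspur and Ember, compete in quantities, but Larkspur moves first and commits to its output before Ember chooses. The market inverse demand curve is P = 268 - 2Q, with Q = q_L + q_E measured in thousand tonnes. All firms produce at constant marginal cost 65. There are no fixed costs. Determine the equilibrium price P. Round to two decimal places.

Solve by backward induction. Given q_L, the follower Ember maximises π_E = (268 - 2q_L - 2q_E)q_E - 65q_E.
Setting the follower's marginal profit to zero, 203 - 2q_L - 4q_E = 0, i.e. q_E = (203 - 2q_L)/4.
Larkspur substitutes q_E(q_L) into its own profit: π_L = q_L(268 - 2q_L - (203 - 2q_L)/2) - 65q_L = (333/2 - q_L)q_L - 65q_L.
Leader FOC: 203/2 - 2q_L = 0, so q_L = 203/4.
Then q_E = (203 - 2·(203/4))/4 = 203/8.
Total output Q = 609/8, so price P = 268 - 2·(609/8) = 463/4.

115.75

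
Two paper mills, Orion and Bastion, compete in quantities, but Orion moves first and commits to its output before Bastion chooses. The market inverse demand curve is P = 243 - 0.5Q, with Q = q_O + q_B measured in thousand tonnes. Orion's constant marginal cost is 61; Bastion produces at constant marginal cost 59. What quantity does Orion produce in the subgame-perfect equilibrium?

180

The follower Bastion best-responds to any q_O: π_B = (243 - 0.5Q)q_B - 59q_B.
Setting the follower's marginal profit to zero, 184 - (1/2)q_O - q_B = 0, i.e. q_B = (184 - (1/2)q_O).
The leader anticipates this reaction. Substituting into P = 243 - 0.5Q gives P = 151 - (1/4)q_O, so π_O = (151 - (1/4)q_O)q_O - 61q_O.
Leader FOC: 90 - (1/2)q_O = 0, so q_O = 180.
Then q_B = (184 - (1/2)·180) = 94.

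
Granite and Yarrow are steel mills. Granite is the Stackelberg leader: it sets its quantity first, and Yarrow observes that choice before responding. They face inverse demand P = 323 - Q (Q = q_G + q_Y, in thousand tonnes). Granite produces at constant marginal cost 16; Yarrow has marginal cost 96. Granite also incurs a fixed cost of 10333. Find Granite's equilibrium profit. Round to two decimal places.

Solve by backward induction. Given q_G, the follower Yarrow maximises π_Y = (323 - q_G - q_Y)q_Y - 96q_Y.
Follower FOC: 227 - q_G - 2q_Y = 0, so q_Y(q_G) = (227 - q_G)/2.
The leader anticipates this reaction. Substituting into P = 323 - Q gives P = 419/2 - (1/2)q_G, so π_G = (419/2 - (1/2)q_G)q_G - 16q_G.
Leader FOC: 387/2 - q_G = 0, so q_G = 387/2.
Then q_Y = (227 - 387/2)/2 = 67/4.
Price P = 323 - 841/4 = 451/4.
Granite's profit: (451/4 - 16)·(387/2) - 10333 = 8388.1250.

8388.13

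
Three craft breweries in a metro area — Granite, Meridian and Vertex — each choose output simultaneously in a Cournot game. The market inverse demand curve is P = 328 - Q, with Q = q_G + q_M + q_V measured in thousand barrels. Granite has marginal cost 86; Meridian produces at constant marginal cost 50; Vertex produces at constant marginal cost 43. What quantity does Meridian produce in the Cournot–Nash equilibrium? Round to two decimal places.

76.75

Granite's profit: π_G = (328 - Q)q_G - (86q_G). Setting ∂π_G/∂q_G = 0: 242 - 2q_G - (q_M + q_V) = 0.
Meridian's first-order condition: 278 - 2q_M - (q_G + q_V) = 0.
Vertex's profit: π_V = (328 - Q)q_V - (43q_V). Setting ∂π_V/∂q_V = 0: 285 - 2q_V - (q_G + q_M) = 0.
Adding the 3 conditions: 805 − 2Q − 2Q = 0, i.e. Q = 805/4.
Back-substituting: q_G = (242 − 805/4) = 163/4, q_M = (278 − 805/4) = 307/4, q_V = (285 − 805/4) = 335/4.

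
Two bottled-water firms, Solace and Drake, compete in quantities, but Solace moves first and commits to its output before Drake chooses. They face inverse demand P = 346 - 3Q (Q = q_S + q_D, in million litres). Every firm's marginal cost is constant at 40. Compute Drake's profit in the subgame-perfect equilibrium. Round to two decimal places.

Solve by backward induction. Given q_S, the follower Drake maximises π_D = (346 - 3q_S - 3q_D)q_D - 40q_D.
Follower FOC: 306 - 3q_S - 6q_D = 0, so q_D(q_S) = (306 - 3q_S)/6.
The leader anticipates this reaction. Substituting into P = 346 - 3Q gives P = 193 - (3/2)q_S, so π_S = (193 - (3/2)q_S)q_S - 40q_S.
Leader FOC: 153 - 3q_S = 0, so q_S = 51.
Then q_D = (306 - 3·51)/6 = 51/2.
Price P = 346 - 3·(153/2) = 233/2.
Drake's profit: (233/2 - 40)·(51/2) = 1950.7500.

1950.75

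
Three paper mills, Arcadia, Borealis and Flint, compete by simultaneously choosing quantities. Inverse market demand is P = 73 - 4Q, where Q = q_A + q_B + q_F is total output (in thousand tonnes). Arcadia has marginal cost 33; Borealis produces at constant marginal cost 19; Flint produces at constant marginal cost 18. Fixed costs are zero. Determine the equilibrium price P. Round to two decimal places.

Arcadia's profit: π_A = (73 - 4Q)q_A - (33q_A). Setting ∂π_A/∂q_A = 0: 40 - 8q_A - 4(q_B + q_F) = 0.
Borealis's profit: π_B = (73 - 4Q)q_B - (19q_B). Setting ∂π_B/∂q_B = 0: 54 - 8q_B - 4(q_A + q_F) = 0.
Flint's profit: π_F = (73 - 4Q)q_F - (18q_F). Setting ∂π_F/∂q_F = 0: 55 - 8q_F - 4(q_A + q_B) = 0.
Summing all 3 equations gives 149 − 16Q = 0, hence Q = 149/16.
Back-substituting: q_A = (40 − 149/4)/4 = 11/16, q_B = (54 − 149/4)/4 = 67/16, q_F = (55 − 149/4)/4 = 71/16.
Total output Q = 149/16, so price P = 73 - 4·(149/16) = 143/4.

35.75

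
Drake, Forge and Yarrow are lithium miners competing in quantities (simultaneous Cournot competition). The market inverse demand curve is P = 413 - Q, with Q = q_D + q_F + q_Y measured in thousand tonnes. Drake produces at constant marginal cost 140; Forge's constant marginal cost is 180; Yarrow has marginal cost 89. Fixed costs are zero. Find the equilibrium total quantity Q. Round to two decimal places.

207.50

Drake's profit: π_D = (413 - Q)q_D - (140q_D). Setting ∂π_D/∂q_D = 0: 273 - 2q_D - (q_F + q_Y) = 0.
Forge's profit: π_F = (413 - Q)q_F - (180q_F). Setting ∂π_F/∂q_F = 0: 233 - 2q_F - (q_D + q_Y) = 0.
Yarrow's first-order condition: 324 - 2q_Y - (q_D + q_F) = 0.
Adding the 3 first-order conditions: 830 − 4Q = 0, so Q = 415/2.
Back-substituting: q_D = (273 − 415/2) = 131/2, q_F = (233 − 415/2) = 51/2, q_Y = (324 − 415/2) = 233/2.
Total output Q = 131/2 + 51/2 + 233/2 = 415/2.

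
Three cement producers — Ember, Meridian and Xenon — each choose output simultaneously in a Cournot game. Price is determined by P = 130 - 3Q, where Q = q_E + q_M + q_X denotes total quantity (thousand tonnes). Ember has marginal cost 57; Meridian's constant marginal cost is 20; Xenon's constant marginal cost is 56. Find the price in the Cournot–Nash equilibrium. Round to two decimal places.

65.75

Ember's profit: π_E = (130 - 3Q)q_E - (57q_E). Setting ∂π_E/∂q_E = 0: 73 - 6q_E - 3(q_M + q_X) = 0.
Meridian's profit: π_M = (130 - 3Q)q_M - (20q_M). Setting ∂π_M/∂q_M = 0: 110 - 6q_M - 3(q_E + q_X) = 0.
Xenon's first-order condition: 74 - 6q_X - 3(q_E + q_M) = 0.
Summing all 3 equations gives 257 − 12Q = 0, hence Q = 257/12.
Back-substituting: q_E = (73 − 257/4)/3 = 35/12, q_M = (110 − 257/4)/3 = 61/4, q_X = (74 − 257/4)/3 = 13/4.
Total output Q = 257/12, so price P = 130 - 3·(257/12) = 263/4.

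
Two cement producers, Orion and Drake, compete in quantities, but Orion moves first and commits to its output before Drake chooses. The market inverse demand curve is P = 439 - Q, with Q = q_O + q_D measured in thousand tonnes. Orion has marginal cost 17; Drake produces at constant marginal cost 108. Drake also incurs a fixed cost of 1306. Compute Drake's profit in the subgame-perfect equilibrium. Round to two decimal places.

The follower Drake best-responds to any q_O: π_D = (439 - Q)q_D - 108q_D.
Setting the follower's marginal profit to zero, 331 - q_O - 2q_D = 0, i.e. q_D = (331 - q_O)/2.
The leader anticipates this reaction. Substituting into P = 439 - Q gives P = 547/2 - (1/2)q_O, so π_O = (547/2 - (1/2)q_O)q_O - 17q_O.
Maximising: ∂π_O/∂q_O = 513/2 - q_O = 0, giving q_O = 513/2.
Then q_D = (331 - 513/2)/2 = 149/4.
Price P = 439 - 1175/4 = 581/4.
Drake's profit: (581/4 - 108)·(149/4) - 1306 = 1305/16.

81.56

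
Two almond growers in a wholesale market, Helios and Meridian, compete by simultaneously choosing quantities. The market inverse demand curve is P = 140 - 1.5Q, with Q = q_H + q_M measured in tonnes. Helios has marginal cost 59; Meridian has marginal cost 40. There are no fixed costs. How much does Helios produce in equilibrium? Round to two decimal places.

Helios's profit: π_H = (140 - 1.5Q)q_H - (59q_H). Setting ∂π_H/∂q_H = 0: 81 - 3q_H - (3/2)(q_M) = 0.
Meridian's first-order condition: 100 - 3q_M - (3/2)(q_H) = 0.
Rearranging gives the reaction functions q_H = (81 - (3/2)q_M)/3 and q_M = (100 - (3/2)q_H)/3.
Substituting one into the other gives q_H = 124/9 and q_M = 238/9.

13.78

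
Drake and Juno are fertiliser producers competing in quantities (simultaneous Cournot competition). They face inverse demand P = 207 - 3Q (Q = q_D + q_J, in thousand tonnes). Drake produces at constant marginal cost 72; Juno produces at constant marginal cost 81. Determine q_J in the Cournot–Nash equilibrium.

13

Drake's profit: π_D = (207 - 3Q)q_D - (72q_D). Setting ∂π_D/∂q_D = 0: 135 - 6q_D - 3(q_J) = 0.
Juno's profit: π_J = (207 - 3Q)q_J - (81q_J). Setting ∂π_J/∂q_J = 0: 126 - 6q_J - 3(q_D) = 0.
Best responses: q_D = (135 - 3q_J)/6, q_J = (126 - 3q_D)/6.
Solving the pair: q_D = 16, q_J = 13.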